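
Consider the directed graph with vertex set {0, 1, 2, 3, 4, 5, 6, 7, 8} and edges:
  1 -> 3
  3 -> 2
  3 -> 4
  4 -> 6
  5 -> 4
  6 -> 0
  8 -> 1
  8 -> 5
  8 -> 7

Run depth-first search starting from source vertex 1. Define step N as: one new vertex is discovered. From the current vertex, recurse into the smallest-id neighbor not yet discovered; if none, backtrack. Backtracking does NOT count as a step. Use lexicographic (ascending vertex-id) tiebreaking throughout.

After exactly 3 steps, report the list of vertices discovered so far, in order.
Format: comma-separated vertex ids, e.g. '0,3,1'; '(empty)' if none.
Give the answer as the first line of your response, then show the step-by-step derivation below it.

1,3,2

step 1: discover 1; path=1; order=1
step 2: discover 3; path=1>3; order=1,3
step 3: discover 2; path=1>3>2; order=1,3,2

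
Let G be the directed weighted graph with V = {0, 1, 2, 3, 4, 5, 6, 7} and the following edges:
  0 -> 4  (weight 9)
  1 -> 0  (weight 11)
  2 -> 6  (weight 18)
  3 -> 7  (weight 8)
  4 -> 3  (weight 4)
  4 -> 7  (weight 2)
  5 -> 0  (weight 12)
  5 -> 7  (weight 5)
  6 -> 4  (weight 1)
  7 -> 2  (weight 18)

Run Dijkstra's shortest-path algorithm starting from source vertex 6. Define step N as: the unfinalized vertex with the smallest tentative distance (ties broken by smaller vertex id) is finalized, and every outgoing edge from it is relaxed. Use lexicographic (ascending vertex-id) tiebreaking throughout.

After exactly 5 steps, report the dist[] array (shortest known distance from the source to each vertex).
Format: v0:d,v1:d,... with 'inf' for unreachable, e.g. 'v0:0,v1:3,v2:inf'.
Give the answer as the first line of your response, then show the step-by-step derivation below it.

v0:inf,v1:inf,v2:21,v3:5,v4:1,v5:inf,v6:0,v7:3

step 1: dist = v0:inf,v1:inf,v2:inf,v3:inf,v4:1,v5:inf,v6:0,v7:inf
step 2: dist = v0:inf,v1:inf,v2:inf,v3:5,v4:1,v5:inf,v6:0,v7:3
step 3: dist = v0:inf,v1:inf,v2:21,v3:5,v4:1,v5:inf,v6:0,v7:3
step 4: dist = v0:inf,v1:inf,v2:21,v3:5,v4:1,v5:inf,v6:0,v7:3
step 5: dist = v0:inf,v1:inf,v2:21,v3:5,v4:1,v5:inf,v6:0,v7:3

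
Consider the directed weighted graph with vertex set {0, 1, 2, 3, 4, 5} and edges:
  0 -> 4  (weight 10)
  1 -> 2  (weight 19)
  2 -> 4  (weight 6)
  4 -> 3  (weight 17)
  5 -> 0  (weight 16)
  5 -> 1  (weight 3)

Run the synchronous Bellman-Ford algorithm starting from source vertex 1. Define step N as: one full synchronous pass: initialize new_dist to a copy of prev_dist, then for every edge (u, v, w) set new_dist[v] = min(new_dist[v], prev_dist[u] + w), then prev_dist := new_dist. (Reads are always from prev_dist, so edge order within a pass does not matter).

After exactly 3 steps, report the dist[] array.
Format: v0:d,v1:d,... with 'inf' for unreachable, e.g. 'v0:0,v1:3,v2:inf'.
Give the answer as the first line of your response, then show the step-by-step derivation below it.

v0:inf,v1:0,v2:19,v3:42,v4:25,v5:inf

step 1: dist = v0:inf,v1:0,v2:19,v3:inf,v4:inf,v5:inf
step 2: dist = v0:inf,v1:0,v2:19,v3:inf,v4:25,v5:inf
step 3: dist = v0:inf,v1:0,v2:19,v3:42,v4:25,v5:inf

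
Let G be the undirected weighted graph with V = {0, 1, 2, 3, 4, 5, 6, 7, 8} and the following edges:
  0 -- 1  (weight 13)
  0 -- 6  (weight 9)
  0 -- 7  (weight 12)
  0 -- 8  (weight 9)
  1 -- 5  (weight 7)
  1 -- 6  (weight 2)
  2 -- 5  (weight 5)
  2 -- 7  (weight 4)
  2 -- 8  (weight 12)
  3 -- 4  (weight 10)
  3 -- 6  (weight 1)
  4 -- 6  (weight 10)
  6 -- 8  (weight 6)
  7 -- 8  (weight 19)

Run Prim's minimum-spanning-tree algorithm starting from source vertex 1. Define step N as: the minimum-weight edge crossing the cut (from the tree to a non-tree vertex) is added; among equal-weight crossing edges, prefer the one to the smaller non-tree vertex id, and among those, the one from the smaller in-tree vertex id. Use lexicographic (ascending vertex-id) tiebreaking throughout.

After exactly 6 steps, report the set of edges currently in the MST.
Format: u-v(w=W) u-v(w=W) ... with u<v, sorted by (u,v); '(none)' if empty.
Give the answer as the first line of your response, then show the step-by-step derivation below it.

1-5(w=7) 1-6(w=2) 2-5(w=5) 2-7(w=4) 3-6(w=1) 6-8(w=6)

step 1: add edge 1-6 (w=2); MST = {1-6(w=2)}
step 2: add edge 3-6 (w=1); MST = {1-6(w=2) 3-6(w=1)}
step 3: add edge 6-8 (w=6); MST = {1-6(w=2) 3-6(w=1) 6-8(w=6)}
step 4: add edge 1-5 (w=7); MST = {1-5(w=7) 1-6(w=2) 3-6(w=1) 6-8(w=6)}
step 5: add edge 2-5 (w=5); MST = {1-5(w=7) 1-6(w=2) 2-5(w=5) 3-6(w=1) 6-8(w=6)}
step 6: add edge 2-7 (w=4); MST = {1-5(w=7) 1-6(w=2) 2-5(w=5) 2-7(w=4) 3-6(w=1) 6-8(w=6)}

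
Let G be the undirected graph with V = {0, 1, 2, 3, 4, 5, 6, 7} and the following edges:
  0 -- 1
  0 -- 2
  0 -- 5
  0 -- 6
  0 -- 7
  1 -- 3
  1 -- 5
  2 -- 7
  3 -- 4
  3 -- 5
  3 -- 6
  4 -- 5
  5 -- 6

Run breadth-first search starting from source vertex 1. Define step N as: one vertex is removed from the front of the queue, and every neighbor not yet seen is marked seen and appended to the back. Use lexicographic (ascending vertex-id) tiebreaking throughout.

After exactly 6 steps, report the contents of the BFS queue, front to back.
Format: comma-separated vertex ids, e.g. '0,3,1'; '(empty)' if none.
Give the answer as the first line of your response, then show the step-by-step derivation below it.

7,4

step 1: dequeue 1; queue=[0,3,5]; order=1
step 2: dequeue 0; queue=[3,5,2,6,7]; order=1,0
step 3: dequeue 3; queue=[5,2,6,7,4]; order=1,0,3
step 4: dequeue 5; queue=[2,6,7,4]; order=1,0,3,5
step 5: dequeue 2; queue=[6,7,4]; order=1,0,3,5,2
step 6: dequeue 6; queue=[7,4]; order=1,0,3,5,2,6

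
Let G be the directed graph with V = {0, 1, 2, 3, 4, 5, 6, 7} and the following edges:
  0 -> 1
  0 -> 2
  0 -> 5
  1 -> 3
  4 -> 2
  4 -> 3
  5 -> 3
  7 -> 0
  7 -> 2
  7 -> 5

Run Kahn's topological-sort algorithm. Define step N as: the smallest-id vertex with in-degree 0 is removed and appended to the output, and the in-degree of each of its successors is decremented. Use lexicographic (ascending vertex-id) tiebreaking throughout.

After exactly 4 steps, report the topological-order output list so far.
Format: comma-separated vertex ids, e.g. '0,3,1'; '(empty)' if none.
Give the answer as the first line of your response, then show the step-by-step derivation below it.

4,6,7,0

step 1: output 4; order=[4]; indeg=(1,1,2,2,0,2,0,0)
step 2: output 6; order=[4,6]; indeg=(1,1,2,2,0,2,0,0)
step 3: output 7; order=[4,6,7]; indeg=(0,1,1,2,0,1,0,0)
step 4: output 0; order=[4,6,7,0]; indeg=(0,0,0,2,0,0,0,0)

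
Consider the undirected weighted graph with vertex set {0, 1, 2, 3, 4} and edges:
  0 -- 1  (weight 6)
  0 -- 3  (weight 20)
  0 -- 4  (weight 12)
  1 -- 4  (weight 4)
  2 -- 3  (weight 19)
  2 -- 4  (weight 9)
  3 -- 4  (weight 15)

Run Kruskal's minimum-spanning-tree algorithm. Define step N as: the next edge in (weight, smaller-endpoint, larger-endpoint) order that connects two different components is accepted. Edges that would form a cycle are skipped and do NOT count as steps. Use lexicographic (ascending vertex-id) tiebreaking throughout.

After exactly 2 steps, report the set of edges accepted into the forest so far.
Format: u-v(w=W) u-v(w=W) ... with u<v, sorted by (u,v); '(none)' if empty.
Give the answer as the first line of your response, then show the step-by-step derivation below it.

0-1(w=6) 1-4(w=4)

step 1: add edge 1-4 (w=4); MST = {1-4(w=4)}
step 2: add edge 0-1 (w=6); MST = {0-1(w=6) 1-4(w=4)}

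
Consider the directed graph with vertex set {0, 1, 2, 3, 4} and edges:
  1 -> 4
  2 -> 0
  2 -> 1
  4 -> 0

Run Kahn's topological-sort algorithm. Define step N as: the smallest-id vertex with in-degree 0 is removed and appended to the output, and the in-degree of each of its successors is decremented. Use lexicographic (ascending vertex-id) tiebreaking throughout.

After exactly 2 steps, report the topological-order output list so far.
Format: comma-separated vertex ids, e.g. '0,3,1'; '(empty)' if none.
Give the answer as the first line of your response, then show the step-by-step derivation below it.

2,1

step 1: output 2; order=[2]; indeg=(1,0,0,0,1)
step 2: output 1; order=[2,1]; indeg=(1,0,0,0,0)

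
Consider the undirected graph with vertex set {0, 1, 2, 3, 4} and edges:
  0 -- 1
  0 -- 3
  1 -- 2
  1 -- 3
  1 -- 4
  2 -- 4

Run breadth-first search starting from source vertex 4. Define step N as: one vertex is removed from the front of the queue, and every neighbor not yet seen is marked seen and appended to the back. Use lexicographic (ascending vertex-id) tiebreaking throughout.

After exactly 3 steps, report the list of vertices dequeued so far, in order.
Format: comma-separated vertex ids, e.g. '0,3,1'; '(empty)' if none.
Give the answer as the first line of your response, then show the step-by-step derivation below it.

4,1,2

step 1: dequeue 4; queue=[1,2]; order=4
step 2: dequeue 1; queue=[2,0,3]; order=4,1
step 3: dequeue 2; queue=[0,3]; order=4,1,2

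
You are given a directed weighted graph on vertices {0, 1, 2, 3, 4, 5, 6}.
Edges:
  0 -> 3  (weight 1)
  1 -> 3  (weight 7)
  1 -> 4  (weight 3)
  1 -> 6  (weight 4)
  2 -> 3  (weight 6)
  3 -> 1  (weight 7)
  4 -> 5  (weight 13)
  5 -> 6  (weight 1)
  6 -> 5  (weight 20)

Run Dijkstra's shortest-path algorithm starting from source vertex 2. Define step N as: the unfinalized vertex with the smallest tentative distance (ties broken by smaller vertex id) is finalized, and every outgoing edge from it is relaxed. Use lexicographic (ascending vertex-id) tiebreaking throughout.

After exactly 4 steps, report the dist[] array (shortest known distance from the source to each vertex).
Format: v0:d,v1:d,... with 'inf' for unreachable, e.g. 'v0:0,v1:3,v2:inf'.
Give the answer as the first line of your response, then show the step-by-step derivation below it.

v0:inf,v1:13,v2:0,v3:6,v4:16,v5:29,v6:17

step 1: dist = v0:inf,v1:inf,v2:0,v3:6,v4:inf,v5:inf,v6:inf
step 2: dist = v0:inf,v1:13,v2:0,v3:6,v4:inf,v5:inf,v6:inf
step 3: dist = v0:inf,v1:13,v2:0,v3:6,v4:16,v5:inf,v6:17
step 4: dist = v0:inf,v1:13,v2:0,v3:6,v4:16,v5:29,v6:17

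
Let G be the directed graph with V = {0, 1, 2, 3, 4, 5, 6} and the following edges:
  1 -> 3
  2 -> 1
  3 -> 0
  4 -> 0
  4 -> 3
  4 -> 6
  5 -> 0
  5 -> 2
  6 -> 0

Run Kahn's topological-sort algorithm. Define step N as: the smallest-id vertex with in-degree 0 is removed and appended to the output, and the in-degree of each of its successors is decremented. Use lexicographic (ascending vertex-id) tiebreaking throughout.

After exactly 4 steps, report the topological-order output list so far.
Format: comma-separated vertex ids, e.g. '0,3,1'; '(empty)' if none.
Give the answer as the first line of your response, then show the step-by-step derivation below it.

4,5,2,1

step 1: output 4; order=[4]; indeg=(3,1,1,1,0,0,0)
step 2: output 5; order=[4,5]; indeg=(2,1,0,1,0,0,0)
step 3: output 2; order=[4,5,2]; indeg=(2,0,0,1,0,0,0)
step 4: output 1; order=[4,5,2,1]; indeg=(2,0,0,0,0,0,0)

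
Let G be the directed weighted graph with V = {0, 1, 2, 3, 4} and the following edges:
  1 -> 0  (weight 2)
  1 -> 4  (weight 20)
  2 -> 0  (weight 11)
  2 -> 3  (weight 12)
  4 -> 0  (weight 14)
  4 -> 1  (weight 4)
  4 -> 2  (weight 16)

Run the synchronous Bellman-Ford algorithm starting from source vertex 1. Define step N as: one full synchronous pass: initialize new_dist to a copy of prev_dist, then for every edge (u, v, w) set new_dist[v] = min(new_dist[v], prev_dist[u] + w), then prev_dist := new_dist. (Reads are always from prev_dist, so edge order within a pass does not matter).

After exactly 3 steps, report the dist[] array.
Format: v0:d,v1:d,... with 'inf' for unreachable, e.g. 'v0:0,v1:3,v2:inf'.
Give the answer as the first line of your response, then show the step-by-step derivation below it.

v0:2,v1:0,v2:36,v3:48,v4:20

step 1: dist = v0:2,v1:0,v2:inf,v3:inf,v4:20
step 2: dist = v0:2,v1:0,v2:36,v3:inf,v4:20
step 3: dist = v0:2,v1:0,v2:36,v3:48,v4:20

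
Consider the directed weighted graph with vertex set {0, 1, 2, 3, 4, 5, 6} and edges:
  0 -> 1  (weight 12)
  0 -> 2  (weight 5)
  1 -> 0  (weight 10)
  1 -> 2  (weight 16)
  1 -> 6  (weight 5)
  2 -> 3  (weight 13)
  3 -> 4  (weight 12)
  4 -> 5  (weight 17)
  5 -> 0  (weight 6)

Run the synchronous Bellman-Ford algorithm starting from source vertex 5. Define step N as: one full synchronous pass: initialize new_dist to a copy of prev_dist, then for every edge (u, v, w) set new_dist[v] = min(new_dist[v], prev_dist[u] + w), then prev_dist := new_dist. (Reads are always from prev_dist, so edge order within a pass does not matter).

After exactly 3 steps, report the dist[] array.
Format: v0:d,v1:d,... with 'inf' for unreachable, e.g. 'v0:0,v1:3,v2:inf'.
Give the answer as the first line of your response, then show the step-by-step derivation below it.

v0:6,v1:18,v2:11,v3:24,v4:inf,v5:0,v6:23

step 1: dist = v0:6,v1:inf,v2:inf,v3:inf,v4:inf,v5:0,v6:inf
step 2: dist = v0:6,v1:18,v2:11,v3:inf,v4:inf,v5:0,v6:inf
step 3: dist = v0:6,v1:18,v2:11,v3:24,v4:inf,v5:0,v6:23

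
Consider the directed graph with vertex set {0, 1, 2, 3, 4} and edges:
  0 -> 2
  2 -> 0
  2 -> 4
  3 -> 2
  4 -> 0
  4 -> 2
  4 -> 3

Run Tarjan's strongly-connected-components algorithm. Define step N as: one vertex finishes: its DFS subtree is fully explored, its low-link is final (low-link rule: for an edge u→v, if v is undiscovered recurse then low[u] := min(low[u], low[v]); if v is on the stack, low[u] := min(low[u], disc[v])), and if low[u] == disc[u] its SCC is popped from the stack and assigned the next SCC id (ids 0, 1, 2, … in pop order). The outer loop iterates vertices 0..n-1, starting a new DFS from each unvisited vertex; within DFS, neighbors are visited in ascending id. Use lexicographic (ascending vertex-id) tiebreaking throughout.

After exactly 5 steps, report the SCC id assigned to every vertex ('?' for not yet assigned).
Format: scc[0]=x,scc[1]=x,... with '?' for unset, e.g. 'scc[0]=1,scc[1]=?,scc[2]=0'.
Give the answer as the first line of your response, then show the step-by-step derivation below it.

scc[0]=0,scc[1]=1,scc[2]=0,scc[3]=0,scc[4]=0

step 1: low=(low[0]=0,low[1]=?,low[2]=0,low[3]=1,low[4]=0); scc=(scc[0]=?,scc[1]=?,scc[2]=?,scc[3]=?,scc[4]=?)
step 2: low=(low[0]=0,low[1]=?,low[2]=0,low[3]=1,low[4]=0); scc=(scc[0]=?,scc[1]=?,scc[2]=?,scc[3]=?,scc[4]=?)
step 3: low=(low[0]=0,low[1]=?,low[2]=0,low[3]=1,low[4]=0); scc=(scc[0]=?,scc[1]=?,scc[2]=?,scc[3]=?,scc[4]=?)
step 4: low=(low[0]=0,low[1]=?,low[2]=0,low[3]=1,low[4]=0); scc=(scc[0]=0,scc[1]=?,scc[2]=0,scc[3]=0,scc[4]=0)
step 5: low=(low[0]=0,low[1]=4,low[2]=0,low[3]=1,low[4]=0); scc=(scc[0]=0,scc[1]=1,scc[2]=0,scc[3]=0,scc[4]=0)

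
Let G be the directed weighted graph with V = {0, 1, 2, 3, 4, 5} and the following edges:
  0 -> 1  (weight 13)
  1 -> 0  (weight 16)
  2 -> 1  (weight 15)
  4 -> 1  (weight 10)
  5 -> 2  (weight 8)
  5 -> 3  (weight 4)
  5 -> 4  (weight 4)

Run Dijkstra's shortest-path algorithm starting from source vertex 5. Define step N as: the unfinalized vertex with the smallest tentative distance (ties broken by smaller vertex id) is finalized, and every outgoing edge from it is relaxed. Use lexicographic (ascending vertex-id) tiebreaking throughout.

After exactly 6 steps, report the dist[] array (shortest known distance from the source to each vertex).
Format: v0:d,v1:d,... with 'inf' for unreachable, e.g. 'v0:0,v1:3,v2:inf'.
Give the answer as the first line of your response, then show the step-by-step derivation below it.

v0:30,v1:14,v2:8,v3:4,v4:4,v5:0

step 1: dist = v0:inf,v1:inf,v2:8,v3:4,v4:4,v5:0
step 2: dist = v0:inf,v1:inf,v2:8,v3:4,v4:4,v5:0
step 3: dist = v0:inf,v1:14,v2:8,v3:4,v4:4,v5:0
step 4: dist = v0:inf,v1:14,v2:8,v3:4,v4:4,v5:0
step 5: dist = v0:30,v1:14,v2:8,v3:4,v4:4,v5:0
step 6: dist = v0:30,v1:14,v2:8,v3:4,v4:4,v5:0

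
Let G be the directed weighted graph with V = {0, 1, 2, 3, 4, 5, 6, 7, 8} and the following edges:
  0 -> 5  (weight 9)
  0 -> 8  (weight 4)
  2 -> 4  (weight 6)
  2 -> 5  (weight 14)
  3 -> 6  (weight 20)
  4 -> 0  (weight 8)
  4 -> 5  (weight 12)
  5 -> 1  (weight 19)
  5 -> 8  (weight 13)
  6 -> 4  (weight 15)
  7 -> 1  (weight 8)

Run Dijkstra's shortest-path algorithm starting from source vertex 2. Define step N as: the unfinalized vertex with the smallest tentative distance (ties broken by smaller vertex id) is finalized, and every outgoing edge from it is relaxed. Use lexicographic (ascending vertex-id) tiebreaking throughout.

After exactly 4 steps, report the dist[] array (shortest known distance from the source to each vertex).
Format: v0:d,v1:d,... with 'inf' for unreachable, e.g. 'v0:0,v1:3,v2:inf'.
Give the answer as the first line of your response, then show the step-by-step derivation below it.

v0:14,v1:33,v2:0,v3:inf,v4:6,v5:14,v6:inf,v7:inf,v8:18

step 1: dist = v0:inf,v1:inf,v2:0,v3:inf,v4:6,v5:14,v6:inf,v7:inf,v8:inf
step 2: dist = v0:14,v1:inf,v2:0,v3:inf,v4:6,v5:14,v6:inf,v7:inf,v8:inf
step 3: dist = v0:14,v1:inf,v2:0,v3:inf,v4:6,v5:14,v6:inf,v7:inf,v8:18
step 4: dist = v0:14,v1:33,v2:0,v3:inf,v4:6,v5:14,v6:inf,v7:inf,v8:18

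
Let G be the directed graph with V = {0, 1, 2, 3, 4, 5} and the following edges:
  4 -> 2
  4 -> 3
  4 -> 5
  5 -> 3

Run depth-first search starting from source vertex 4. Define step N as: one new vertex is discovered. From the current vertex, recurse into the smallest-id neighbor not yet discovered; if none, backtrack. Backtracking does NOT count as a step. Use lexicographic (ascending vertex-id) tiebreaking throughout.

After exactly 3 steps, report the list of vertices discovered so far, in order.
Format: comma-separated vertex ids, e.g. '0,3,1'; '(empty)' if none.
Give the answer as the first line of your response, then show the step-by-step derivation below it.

4,2,3

step 1: discover 4; path=4; order=4
step 2: discover 2; path=4>2; order=4,2
step 3: discover 3; path=4>3; order=4,2,3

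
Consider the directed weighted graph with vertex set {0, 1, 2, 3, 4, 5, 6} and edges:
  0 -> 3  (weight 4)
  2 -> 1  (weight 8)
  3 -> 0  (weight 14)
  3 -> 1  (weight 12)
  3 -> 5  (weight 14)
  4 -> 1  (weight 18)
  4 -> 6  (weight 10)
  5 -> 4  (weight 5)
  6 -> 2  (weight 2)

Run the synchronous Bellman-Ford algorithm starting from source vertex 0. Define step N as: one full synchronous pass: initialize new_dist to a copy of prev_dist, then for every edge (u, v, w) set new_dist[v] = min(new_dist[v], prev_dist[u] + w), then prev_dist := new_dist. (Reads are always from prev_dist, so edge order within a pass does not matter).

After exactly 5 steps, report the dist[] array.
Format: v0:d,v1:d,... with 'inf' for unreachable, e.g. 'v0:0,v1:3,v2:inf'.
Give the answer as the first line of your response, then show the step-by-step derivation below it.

v0:0,v1:16,v2:35,v3:4,v4:23,v5:18,v6:33

step 1: dist = v0:0,v1:inf,v2:inf,v3:4,v4:inf,v5:inf,v6:inf
step 2: dist = v0:0,v1:16,v2:inf,v3:4,v4:inf,v5:18,v6:inf
step 3: dist = v0:0,v1:16,v2:inf,v3:4,v4:23,v5:18,v6:inf
step 4: dist = v0:0,v1:16,v2:inf,v3:4,v4:23,v5:18,v6:33
step 5: dist = v0:0,v1:16,v2:35,v3:4,v4:23,v5:18,v6:33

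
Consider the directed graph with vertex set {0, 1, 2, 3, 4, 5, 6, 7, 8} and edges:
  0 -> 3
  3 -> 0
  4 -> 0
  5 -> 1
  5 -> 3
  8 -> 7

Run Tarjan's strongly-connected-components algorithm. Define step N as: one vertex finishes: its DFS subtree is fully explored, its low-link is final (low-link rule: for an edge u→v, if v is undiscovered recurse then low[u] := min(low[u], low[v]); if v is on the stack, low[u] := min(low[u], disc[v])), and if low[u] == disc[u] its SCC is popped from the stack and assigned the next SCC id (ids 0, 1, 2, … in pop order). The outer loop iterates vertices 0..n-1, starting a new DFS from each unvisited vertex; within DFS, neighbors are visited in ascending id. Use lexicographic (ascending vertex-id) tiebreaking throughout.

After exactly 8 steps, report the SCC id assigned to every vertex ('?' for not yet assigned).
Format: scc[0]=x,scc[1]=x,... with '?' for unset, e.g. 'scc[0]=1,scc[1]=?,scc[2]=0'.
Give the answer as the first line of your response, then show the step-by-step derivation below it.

scc[0]=0,scc[1]=1,scc[2]=2,scc[3]=0,scc[4]=3,scc[5]=4,scc[6]=5,scc[7]=6,scc[8]=?

step 1: low=(low[0]=0,low[1]=?,low[2]=?,low[3]=0,low[4]=?,low[5]=?,low[6]=?,low[7]=?,low[8]=?); scc=(scc[0]=?,scc[1]=?,scc[2]=?,scc[3]=?,scc[4]=?,scc[5]=?,scc[6]=?,scc[7]=?,scc[8]=?)
step 2: low=(low[0]=0,low[1]=?,low[2]=?,low[3]=0,low[4]=?,low[5]=?,low[6]=?,low[7]=?,low[8]=?); scc=(scc[0]=0,scc[1]=?,scc[2]=?,scc[3]=0,scc[4]=?,scc[5]=?,scc[6]=?,scc[7]=?,scc[8]=?)
step 3: low=(low[0]=0,low[1]=2,low[2]=?,low[3]=0,low[4]=?,low[5]=?,low[6]=?,low[7]=?,low[8]=?); scc=(scc[0]=0,scc[1]=1,scc[2]=?,scc[3]=0,scc[4]=?,scc[5]=?,scc[6]=?,scc[7]=?,scc[8]=?)
step 4: low=(low[0]=0,low[1]=2,low[2]=3,low[3]=0,low[4]=?,low[5]=?,low[6]=?,low[7]=?,low[8]=?); scc=(scc[0]=0,scc[1]=1,scc[2]=2,scc[3]=0,scc[4]=?,scc[5]=?,scc[6]=?,scc[7]=?,scc[8]=?)
step 5: low=(low[0]=0,low[1]=2,low[2]=3,low[3]=0,low[4]=4,low[5]=?,low[6]=?,low[7]=?,low[8]=?); scc=(scc[0]=0,scc[1]=1,scc[2]=2,scc[3]=0,scc[4]=3,scc[5]=?,scc[6]=?,scc[7]=?,scc[8]=?)
step 6: low=(low[0]=0,low[1]=2,low[2]=3,low[3]=0,low[4]=4,low[5]=5,low[6]=?,low[7]=?,low[8]=?); scc=(scc[0]=0,scc[1]=1,scc[2]=2,scc[3]=0,scc[4]=3,scc[5]=4,scc[6]=?,scc[7]=?,scc[8]=?)
step 7: low=(low[0]=0,low[1]=2,low[2]=3,low[3]=0,low[4]=4,low[5]=5,low[6]=6,low[7]=?,low[8]=?); scc=(scc[0]=0,scc[1]=1,scc[2]=2,scc[3]=0,scc[4]=3,scc[5]=4,scc[6]=5,scc[7]=?,scc[8]=?)
step 8: low=(low[0]=0,low[1]=2,low[2]=3,low[3]=0,low[4]=4,low[5]=5,low[6]=6,low[7]=7,low[8]=?); scc=(scc[0]=0,scc[1]=1,scc[2]=2,scc[3]=0,scc[4]=3,scc[5]=4,scc[6]=5,scc[7]=6,scc[8]=?)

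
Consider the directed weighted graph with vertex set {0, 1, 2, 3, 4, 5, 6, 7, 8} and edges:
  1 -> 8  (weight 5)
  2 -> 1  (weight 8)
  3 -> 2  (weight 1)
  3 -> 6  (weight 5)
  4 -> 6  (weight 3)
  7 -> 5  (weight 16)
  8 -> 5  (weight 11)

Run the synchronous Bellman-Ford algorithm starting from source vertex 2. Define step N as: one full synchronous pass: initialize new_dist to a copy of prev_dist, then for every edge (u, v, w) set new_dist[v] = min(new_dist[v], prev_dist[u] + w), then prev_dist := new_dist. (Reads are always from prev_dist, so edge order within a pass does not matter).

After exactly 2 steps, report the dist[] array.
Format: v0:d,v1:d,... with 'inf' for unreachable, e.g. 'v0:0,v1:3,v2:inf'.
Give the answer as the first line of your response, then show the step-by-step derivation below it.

v0:inf,v1:8,v2:0,v3:inf,v4:inf,v5:inf,v6:inf,v7:inf,v8:13

step 1: dist = v0:inf,v1:8,v2:0,v3:inf,v4:inf,v5:inf,v6:inf,v7:inf,v8:inf
step 2: dist = v0:inf,v1:8,v2:0,v3:inf,v4:inf,v5:inf,v6:inf,v7:inf,v8:13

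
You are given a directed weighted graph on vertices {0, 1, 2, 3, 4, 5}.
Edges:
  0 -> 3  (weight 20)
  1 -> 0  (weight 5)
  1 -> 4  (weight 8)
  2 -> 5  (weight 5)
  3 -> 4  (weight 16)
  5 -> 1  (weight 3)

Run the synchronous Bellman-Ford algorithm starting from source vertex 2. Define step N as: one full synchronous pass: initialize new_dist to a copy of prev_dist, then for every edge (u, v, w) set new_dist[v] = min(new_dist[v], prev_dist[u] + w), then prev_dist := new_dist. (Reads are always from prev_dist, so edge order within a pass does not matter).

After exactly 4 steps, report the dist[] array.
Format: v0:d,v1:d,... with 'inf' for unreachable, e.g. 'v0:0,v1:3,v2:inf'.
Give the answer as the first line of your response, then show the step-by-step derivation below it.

v0:13,v1:8,v2:0,v3:33,v4:16,v5:5

step 1: dist = v0:inf,v1:inf,v2:0,v3:inf,v4:inf,v5:5
step 2: dist = v0:inf,v1:8,v2:0,v3:inf,v4:inf,v5:5
step 3: dist = v0:13,v1:8,v2:0,v3:inf,v4:16,v5:5
step 4: dist = v0:13,v1:8,v2:0,v3:33,v4:16,v5:5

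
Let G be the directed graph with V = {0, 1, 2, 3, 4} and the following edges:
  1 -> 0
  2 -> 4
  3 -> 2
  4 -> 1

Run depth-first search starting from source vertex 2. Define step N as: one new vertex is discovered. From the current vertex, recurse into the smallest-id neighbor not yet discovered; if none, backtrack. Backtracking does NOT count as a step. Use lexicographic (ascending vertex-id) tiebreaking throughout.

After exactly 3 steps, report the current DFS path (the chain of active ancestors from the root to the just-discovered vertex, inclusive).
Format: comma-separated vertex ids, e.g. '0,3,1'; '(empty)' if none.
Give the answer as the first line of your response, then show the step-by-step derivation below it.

2,4,1

step 1: discover 2; path=2; order=2
step 2: discover 4; path=2>4; order=2,4
step 3: discover 1; path=2>4>1; order=2,4,1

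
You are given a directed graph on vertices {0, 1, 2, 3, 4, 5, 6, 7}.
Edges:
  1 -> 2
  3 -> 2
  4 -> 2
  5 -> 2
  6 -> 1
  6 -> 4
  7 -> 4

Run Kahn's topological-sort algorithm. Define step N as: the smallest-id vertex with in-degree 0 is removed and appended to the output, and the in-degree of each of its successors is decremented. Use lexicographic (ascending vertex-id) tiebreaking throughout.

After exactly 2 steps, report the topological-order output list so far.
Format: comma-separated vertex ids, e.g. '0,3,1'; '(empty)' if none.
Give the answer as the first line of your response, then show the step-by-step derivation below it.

0,3

step 1: output 0; order=[0]; indeg=(0,1,4,0,2,0,0,0)
step 2: output 3; order=[0,3]; indeg=(0,1,3,0,2,0,0,0)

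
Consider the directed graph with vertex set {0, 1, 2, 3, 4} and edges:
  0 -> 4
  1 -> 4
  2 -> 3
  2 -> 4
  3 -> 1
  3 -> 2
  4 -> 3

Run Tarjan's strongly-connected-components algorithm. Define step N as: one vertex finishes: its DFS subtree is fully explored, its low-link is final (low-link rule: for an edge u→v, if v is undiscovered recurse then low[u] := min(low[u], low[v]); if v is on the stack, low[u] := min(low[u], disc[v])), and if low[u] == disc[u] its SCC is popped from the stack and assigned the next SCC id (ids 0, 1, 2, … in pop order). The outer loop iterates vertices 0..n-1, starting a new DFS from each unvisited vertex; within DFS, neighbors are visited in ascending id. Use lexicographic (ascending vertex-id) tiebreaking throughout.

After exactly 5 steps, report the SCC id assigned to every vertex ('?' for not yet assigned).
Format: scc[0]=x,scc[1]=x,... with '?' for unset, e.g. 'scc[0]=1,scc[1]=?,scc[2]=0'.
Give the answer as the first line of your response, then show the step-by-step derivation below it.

scc[0]=1,scc[1]=0,scc[2]=0,scc[3]=0,scc[4]=0

step 1: low=(low[0]=0,low[1]=1,low[2]=?,low[3]=2,low[4]=1); scc=(scc[0]=?,scc[1]=?,scc[2]=?,scc[3]=?,scc[4]=?)
step 2: low=(low[0]=0,low[1]=1,low[2]=1,low[3]=1,low[4]=1); scc=(scc[0]=?,scc[1]=?,scc[2]=?,scc[3]=?,scc[4]=?)
step 3: low=(low[0]=0,low[1]=1,low[2]=1,low[3]=1,low[4]=1); scc=(scc[0]=?,scc[1]=?,scc[2]=?,scc[3]=?,scc[4]=?)
step 4: low=(low[0]=0,low[1]=1,low[2]=1,low[3]=1,low[4]=1); scc=(scc[0]=?,scc[1]=0,scc[2]=0,scc[3]=0,scc[4]=0)
step 5: low=(low[0]=0,low[1]=1,low[2]=1,low[3]=1,low[4]=1); scc=(scc[0]=1,scc[1]=0,scc[2]=0,scc[3]=0,scc[4]=0)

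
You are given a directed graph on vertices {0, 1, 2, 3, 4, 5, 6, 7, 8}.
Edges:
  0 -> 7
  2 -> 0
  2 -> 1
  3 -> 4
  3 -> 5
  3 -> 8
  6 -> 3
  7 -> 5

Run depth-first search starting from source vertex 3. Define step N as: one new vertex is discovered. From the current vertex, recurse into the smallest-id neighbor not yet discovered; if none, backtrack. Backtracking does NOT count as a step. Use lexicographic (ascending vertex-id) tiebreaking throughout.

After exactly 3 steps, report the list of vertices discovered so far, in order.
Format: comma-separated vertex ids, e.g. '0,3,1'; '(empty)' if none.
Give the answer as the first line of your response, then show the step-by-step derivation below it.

3,4,5

step 1: discover 3; path=3; order=3
step 2: discover 4; path=3>4; order=3,4
step 3: discover 5; path=3>5; order=3,4,5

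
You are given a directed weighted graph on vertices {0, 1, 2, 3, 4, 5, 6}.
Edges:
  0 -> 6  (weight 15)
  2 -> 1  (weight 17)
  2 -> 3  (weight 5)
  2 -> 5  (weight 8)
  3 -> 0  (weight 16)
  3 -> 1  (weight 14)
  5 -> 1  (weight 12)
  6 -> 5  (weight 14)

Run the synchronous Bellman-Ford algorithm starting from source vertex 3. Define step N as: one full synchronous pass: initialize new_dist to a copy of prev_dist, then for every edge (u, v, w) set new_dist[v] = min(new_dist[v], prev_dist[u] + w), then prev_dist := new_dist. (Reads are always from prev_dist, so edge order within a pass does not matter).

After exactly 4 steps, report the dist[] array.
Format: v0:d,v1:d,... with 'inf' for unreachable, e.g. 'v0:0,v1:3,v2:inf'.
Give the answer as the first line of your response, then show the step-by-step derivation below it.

v0:16,v1:14,v2:inf,v3:0,v4:inf,v5:45,v6:31

step 1: dist = v0:16,v1:14,v2:inf,v3:0,v4:inf,v5:inf,v6:inf
step 2: dist = v0:16,v1:14,v2:inf,v3:0,v4:inf,v5:inf,v6:31
step 3: dist = v0:16,v1:14,v2:inf,v3:0,v4:inf,v5:45,v6:31
step 4: dist = v0:16,v1:14,v2:inf,v3:0,v4:inf,v5:45,v6:31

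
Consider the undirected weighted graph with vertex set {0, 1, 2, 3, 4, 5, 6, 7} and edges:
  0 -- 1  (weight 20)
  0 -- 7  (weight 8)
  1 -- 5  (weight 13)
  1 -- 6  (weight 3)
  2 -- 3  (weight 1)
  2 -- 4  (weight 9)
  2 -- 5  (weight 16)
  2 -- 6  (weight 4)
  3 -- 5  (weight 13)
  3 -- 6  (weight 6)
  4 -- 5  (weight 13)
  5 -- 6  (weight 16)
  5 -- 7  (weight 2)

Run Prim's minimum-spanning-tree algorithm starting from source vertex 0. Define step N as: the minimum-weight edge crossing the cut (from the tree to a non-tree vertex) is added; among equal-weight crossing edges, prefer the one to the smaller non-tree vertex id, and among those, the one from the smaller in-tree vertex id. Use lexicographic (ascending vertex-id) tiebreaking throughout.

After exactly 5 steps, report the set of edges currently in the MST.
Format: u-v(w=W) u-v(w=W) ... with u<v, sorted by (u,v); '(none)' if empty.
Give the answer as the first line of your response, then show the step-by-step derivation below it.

0-7(w=8) 1-5(w=13) 1-6(w=3) 2-6(w=4) 5-7(w=2)

step 1: add edge 0-7 (w=8); MST = {0-7(w=8)}
step 2: add edge 5-7 (w=2); MST = {0-7(w=8) 5-7(w=2)}
step 3: add edge 1-5 (w=13); MST = {0-7(w=8) 1-5(w=13) 5-7(w=2)}
step 4: add edge 1-6 (w=3); MST = {0-7(w=8) 1-5(w=13) 1-6(w=3) 5-7(w=2)}
step 5: add edge 2-6 (w=4); MST = {0-7(w=8) 1-5(w=13) 1-6(w=3) 2-6(w=4) 5-7(w=2)}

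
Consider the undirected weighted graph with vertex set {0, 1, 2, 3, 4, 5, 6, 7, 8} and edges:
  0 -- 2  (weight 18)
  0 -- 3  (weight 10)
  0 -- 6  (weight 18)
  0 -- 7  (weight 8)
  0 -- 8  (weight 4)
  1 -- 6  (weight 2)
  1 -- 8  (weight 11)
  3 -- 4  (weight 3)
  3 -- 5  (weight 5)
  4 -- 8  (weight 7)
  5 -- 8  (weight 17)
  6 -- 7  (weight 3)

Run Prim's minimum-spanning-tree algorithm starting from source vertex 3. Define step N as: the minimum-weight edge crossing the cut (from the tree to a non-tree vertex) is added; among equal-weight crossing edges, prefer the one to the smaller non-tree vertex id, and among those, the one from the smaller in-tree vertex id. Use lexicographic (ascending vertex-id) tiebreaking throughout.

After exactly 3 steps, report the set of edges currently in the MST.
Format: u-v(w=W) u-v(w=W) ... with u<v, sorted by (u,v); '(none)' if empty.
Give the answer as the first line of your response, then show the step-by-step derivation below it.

3-4(w=3) 3-5(w=5) 4-8(w=7)

step 1: add edge 3-4 (w=3); MST = {3-4(w=3)}
step 2: add edge 3-5 (w=5); MST = {3-4(w=3) 3-5(w=5)}
step 3: add edge 4-8 (w=7); MST = {3-4(w=3) 3-5(w=5) 4-8(w=7)}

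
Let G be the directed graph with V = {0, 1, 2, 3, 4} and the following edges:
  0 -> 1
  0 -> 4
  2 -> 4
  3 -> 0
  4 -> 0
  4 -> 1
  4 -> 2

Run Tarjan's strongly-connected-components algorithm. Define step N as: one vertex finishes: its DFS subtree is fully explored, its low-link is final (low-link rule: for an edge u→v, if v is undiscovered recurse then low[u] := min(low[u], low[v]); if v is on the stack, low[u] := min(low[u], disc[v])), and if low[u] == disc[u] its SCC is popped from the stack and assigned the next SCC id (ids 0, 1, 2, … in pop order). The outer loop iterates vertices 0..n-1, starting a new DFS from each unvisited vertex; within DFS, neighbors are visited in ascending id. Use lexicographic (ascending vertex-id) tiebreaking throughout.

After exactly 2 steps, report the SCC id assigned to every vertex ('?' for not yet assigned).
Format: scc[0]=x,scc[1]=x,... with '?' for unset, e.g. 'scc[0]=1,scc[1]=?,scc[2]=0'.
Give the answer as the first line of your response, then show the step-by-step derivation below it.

scc[0]=?,scc[1]=0,scc[2]=?,scc[3]=?,scc[4]=?

step 1: low=(low[0]=0,low[1]=1,low[2]=?,low[3]=?,low[4]=?); scc=(scc[0]=?,scc[1]=0,scc[2]=?,scc[3]=?,scc[4]=?)
step 2: low=(low[0]=0,low[1]=1,low[2]=2,low[3]=?,low[4]=0); scc=(scc[0]=?,scc[1]=0,scc[2]=?,scc[3]=?,scc[4]=?)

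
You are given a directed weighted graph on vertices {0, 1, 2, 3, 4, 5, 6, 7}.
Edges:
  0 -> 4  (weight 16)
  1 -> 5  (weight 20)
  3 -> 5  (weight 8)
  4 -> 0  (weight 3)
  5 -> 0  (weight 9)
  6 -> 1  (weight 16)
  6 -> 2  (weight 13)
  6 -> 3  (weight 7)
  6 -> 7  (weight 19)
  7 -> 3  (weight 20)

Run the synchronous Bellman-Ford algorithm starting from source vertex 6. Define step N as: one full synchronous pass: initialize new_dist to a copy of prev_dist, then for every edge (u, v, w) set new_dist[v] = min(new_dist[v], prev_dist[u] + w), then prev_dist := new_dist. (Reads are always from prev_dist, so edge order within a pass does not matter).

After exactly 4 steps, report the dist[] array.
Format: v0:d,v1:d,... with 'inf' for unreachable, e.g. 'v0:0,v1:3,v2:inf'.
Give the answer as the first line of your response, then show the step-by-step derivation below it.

v0:24,v1:16,v2:13,v3:7,v4:40,v5:15,v6:0,v7:19

step 1: dist = v0:inf,v1:16,v2:13,v3:7,v4:inf,v5:inf,v6:0,v7:19
step 2: dist = v0:inf,v1:16,v2:13,v3:7,v4:inf,v5:15,v6:0,v7:19
step 3: dist = v0:24,v1:16,v2:13,v3:7,v4:inf,v5:15,v6:0,v7:19
step 4: dist = v0:24,v1:16,v2:13,v3:7,v4:40,v5:15,v6:0,v7:19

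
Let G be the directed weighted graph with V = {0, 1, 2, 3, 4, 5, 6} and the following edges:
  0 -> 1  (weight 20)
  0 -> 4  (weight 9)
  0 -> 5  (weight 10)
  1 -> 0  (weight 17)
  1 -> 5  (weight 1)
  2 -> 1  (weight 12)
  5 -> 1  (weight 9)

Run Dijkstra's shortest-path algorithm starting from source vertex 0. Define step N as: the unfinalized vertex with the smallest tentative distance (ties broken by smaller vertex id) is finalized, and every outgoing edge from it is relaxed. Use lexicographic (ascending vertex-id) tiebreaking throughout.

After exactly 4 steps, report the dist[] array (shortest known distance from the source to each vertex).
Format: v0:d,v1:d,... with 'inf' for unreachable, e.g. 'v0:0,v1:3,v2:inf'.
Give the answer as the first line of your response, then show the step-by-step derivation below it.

v0:0,v1:19,v2:inf,v3:inf,v4:9,v5:10,v6:inf

step 1: dist = v0:0,v1:20,v2:inf,v3:inf,v4:9,v5:10,v6:inf
step 2: dist = v0:0,v1:20,v2:inf,v3:inf,v4:9,v5:10,v6:inf
step 3: dist = v0:0,v1:19,v2:inf,v3:inf,v4:9,v5:10,v6:inf
step 4: dist = v0:0,v1:19,v2:inf,v3:inf,v4:9,v5:10,v6:inf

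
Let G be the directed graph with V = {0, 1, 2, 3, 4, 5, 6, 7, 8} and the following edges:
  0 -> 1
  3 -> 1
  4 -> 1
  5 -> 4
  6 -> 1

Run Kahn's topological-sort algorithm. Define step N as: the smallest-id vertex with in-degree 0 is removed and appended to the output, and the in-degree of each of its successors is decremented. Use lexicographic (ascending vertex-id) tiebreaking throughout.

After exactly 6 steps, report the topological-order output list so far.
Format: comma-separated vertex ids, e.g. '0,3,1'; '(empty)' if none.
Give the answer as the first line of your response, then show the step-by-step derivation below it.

0,2,3,5,4,6

step 1: output 0; order=[0]; indeg=(0,3,0,0,1,0,0,0,0)
step 2: output 2; order=[0,2]; indeg=(0,3,0,0,1,0,0,0,0)
step 3: output 3; order=[0,2,3]; indeg=(0,2,0,0,1,0,0,0,0)
step 4: output 5; order=[0,2,3,5]; indeg=(0,2,0,0,0,0,0,0,0)
step 5: output 4; order=[0,2,3,5,4]; indeg=(0,1,0,0,0,0,0,0,0)
step 6: output 6; order=[0,2,3,5,4,6]; indeg=(0,0,0,0,0,0,0,0,0)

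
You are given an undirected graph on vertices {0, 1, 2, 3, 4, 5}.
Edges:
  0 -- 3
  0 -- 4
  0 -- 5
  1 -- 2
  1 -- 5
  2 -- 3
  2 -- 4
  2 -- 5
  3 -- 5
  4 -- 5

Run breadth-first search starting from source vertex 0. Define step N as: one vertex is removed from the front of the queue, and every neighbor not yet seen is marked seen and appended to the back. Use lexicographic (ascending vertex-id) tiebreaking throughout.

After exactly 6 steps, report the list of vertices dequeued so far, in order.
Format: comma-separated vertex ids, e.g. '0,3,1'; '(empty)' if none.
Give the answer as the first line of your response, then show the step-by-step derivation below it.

0,3,4,5,2,1

step 1: dequeue 0; queue=[3,4,5]; order=0
step 2: dequeue 3; queue=[4,5,2]; order=0,3
step 3: dequeue 4; queue=[5,2]; order=0,3,4
step 4: dequeue 5; queue=[2,1]; order=0,3,4,5
step 5: dequeue 2; queue=[1]; order=0,3,4,5,2
step 6: dequeue 1; queue=[(empty)]; order=0,3,4,5,2,1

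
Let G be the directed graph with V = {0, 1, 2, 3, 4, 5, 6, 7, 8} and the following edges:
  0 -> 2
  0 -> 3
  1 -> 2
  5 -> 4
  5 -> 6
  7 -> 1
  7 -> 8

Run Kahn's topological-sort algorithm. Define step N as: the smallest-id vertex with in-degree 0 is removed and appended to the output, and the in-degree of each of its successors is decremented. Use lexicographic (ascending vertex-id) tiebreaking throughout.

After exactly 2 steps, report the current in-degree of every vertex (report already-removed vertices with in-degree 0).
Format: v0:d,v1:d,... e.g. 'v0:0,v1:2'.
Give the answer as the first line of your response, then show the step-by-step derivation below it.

v0:0,v1:1,v2:1,v3:0,v4:1,v5:0,v6:1,v7:0,v8:1

step 1: output 0; order=[0]; indeg=(0,1,1,0,1,0,1,0,1)
step 2: output 3; order=[0,3]; indeg=(0,1,1,0,1,0,1,0,1)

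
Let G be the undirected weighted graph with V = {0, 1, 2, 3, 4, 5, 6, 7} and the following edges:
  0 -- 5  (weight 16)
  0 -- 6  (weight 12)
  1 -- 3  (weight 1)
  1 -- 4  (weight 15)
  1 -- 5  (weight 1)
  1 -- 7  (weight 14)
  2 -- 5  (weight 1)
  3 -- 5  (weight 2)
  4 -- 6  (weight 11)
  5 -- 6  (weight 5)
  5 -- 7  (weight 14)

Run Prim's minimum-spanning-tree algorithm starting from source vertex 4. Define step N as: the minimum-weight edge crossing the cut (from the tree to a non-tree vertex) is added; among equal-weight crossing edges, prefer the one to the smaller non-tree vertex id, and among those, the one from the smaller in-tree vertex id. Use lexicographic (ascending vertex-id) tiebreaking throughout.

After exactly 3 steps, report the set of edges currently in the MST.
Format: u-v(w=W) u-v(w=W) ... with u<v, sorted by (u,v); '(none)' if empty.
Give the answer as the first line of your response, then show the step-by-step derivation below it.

1-5(w=1) 4-6(w=11) 5-6(w=5)

step 1: add edge 4-6 (w=11); MST = {4-6(w=11)}
step 2: add edge 5-6 (w=5); MST = {4-6(w=11) 5-6(w=5)}
step 3: add edge 1-5 (w=1); MST = {1-5(w=1) 4-6(w=11) 5-6(w=5)}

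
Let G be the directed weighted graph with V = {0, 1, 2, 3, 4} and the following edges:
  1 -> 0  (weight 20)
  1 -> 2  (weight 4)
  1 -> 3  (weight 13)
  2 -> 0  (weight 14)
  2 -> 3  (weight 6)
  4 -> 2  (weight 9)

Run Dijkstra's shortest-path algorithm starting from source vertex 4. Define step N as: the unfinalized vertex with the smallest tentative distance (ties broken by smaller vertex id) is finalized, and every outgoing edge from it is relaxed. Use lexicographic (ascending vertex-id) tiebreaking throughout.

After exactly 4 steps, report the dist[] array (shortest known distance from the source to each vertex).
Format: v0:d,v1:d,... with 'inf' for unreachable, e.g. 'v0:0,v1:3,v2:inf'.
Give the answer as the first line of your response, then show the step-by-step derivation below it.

v0:23,v1:inf,v2:9,v3:15,v4:0

step 1: dist = v0:inf,v1:inf,v2:9,v3:inf,v4:0
step 2: dist = v0:23,v1:inf,v2:9,v3:15,v4:0
step 3: dist = v0:23,v1:inf,v2:9,v3:15,v4:0
step 4: dist = v0:23,v1:inf,v2:9,v3:15,v4:0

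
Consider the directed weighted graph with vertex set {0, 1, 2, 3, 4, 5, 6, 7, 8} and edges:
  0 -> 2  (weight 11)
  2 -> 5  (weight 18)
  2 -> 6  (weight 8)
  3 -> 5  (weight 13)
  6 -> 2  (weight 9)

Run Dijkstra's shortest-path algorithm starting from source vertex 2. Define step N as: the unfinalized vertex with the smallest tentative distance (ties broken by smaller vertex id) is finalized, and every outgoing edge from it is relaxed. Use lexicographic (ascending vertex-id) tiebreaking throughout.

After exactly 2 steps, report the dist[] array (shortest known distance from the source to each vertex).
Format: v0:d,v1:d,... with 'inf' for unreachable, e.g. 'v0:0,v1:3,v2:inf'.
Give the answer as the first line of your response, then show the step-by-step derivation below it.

v0:inf,v1:inf,v2:0,v3:inf,v4:inf,v5:18,v6:8,v7:inf,v8:inf

step 1: dist = v0:inf,v1:inf,v2:0,v3:inf,v4:inf,v5:18,v6:8,v7:inf,v8:inf
step 2: dist = v0:inf,v1:inf,v2:0,v3:inf,v4:inf,v5:18,v6:8,v7:inf,v8:inf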